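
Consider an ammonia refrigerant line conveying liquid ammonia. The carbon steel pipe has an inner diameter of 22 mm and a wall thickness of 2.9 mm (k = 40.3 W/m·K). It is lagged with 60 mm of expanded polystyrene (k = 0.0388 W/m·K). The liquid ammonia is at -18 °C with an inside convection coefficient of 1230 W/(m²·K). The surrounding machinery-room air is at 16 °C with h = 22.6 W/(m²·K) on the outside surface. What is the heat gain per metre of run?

q′ ≈ 4.88 W/m

Radial resistances (cylindrical: R_cond = ln(r_o/r_i)/(2πkL), R_conv = 1/(h·2πrL)):
R_inner film = 1/(h_i·2πr₁L) = 1/(1230×2π×0.011×1) = 0.01176 K/W
R_carbon steel pipe wall = ln(13.9/11)/(2π×40.3×1) = 9.241×10^-4 K/W
R_expanded polystyrene = ln(73.9/13.9)/(2π×0.0388×1) = 6.854 K/W
R_outer film = 1/(h_o·2πr_oL) = 1/(22.6×2π×0.0739×1) = 0.09529 K/W
R_total = 6.962 K/W
Q = ΔT/R_total = 34/6.962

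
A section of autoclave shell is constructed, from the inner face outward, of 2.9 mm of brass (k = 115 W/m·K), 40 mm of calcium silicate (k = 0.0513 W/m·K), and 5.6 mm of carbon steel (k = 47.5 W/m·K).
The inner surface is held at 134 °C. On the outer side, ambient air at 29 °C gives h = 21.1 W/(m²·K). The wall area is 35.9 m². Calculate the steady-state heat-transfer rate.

Model the wall as resistances in series:
R_brass = L/(kA) = 0.0029/(115×35.9) = 7.024×10^-7 K/W
R_calcium silicate = L/(kA) = 0.04/(0.0513×35.9) = 0.02172 K/W
R_carbon steel = L/(kA) = 0.0056/(47.5×35.9) = 3.284×10^-6 K/W
R_outer film = 1/(h_o·A) = 1/(21.1×35.9) = 0.00132 K/W
R_total = 0.02304 K/W
Q = ΔT / R_total = 105 / 0.02304

Q ≈ 4560 W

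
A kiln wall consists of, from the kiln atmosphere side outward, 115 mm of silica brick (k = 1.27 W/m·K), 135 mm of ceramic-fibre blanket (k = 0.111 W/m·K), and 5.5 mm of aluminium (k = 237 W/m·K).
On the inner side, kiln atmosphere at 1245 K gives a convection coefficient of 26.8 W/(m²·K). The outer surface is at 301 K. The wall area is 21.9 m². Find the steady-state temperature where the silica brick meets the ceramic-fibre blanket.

Using the resistance-network approach (series):
R_inner film = 1/(h_i·A) = 1/(26.8×21.9) = 0.001704 K/W
R_silica brick = L/(kA) = 0.115/(1.27×21.9) = 0.004135 K/W
R_ceramic-fibre blanket = L/(kA) = 0.135/(0.111×21.9) = 0.05553 K/W
R_aluminium = L/(kA) = 0.0055/(237×21.9) = 1.06×10^-6 K/W
R_total = 0.06137 K/W;  Q = ΔT/R_total = 944/0.06137 = 15380 W
T_interface = T_inner − Q·ΣR(inner→interface) = 1245 − 15400×0.005839

T ≈ 1160 K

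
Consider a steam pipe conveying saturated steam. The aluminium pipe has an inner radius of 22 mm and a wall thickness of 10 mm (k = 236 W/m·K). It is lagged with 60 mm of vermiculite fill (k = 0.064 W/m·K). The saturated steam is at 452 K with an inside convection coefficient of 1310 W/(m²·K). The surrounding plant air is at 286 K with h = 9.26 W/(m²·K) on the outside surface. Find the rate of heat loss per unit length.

q′ ≈ 58.9 W/m

Treating each annulus and film as a series resistance:
R_inner film = 1/(h_i·2πr₁L) = 1/(1310×2π×0.022×1) = 0.005522 K/W
R_aluminium pipe wall = ln(32/22)/(2π×236×1) = 2.527×10^-4 K/W
R_vermiculite fill = ln(92/32)/(2π×0.064×1) = 2.626 K/W
R_outer film = 1/(h_o·2πr_oL) = 1/(9.26×2π×0.092×1) = 0.1868 K/W
R_total = 2.819 K/W
Q = ΔT/R_total = 166/2.819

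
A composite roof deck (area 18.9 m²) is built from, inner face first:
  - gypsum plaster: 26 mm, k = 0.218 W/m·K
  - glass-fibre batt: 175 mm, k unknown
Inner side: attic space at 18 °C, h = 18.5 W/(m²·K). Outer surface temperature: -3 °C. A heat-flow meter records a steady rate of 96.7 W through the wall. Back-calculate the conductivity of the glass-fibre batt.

k ≈ 0.0445 W/(m·K)

Model the wall as resistances in series:
R_inner film = 1/(h_i·A) = 1/(18.5×18.9) = 0.00286 K/W
R_gypsum plaster = L/(kA) = 0.026/(0.218×18.9) = 0.00631 K/W
Sum of known resistances R_other = 0.00917 K/W
Total R = ΔT/Q = 21/96.7 = 0.2172 K/W
R_glass-fibre batt = R_total − R_other = 0.208 K/W
k = L/(R·A) = 0.175/(0.208×18.9)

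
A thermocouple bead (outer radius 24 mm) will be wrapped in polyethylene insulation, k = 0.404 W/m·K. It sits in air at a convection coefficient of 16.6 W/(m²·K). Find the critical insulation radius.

r_cr ≈ 48.7 mm

For a sphere r_cr = 2k/h = 2×0.404/16.6
r_cr = 48.7 mm; since the bare radius (24 mm) is below r_cr, adding a thin layer of insulation will *increase* heat loss.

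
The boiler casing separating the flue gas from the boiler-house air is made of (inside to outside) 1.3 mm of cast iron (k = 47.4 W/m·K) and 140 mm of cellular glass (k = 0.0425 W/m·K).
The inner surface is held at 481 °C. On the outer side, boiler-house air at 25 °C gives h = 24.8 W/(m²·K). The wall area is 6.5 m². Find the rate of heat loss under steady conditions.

Q ≈ 889 W

Series thermal resistances:
R_cast iron = L/(kA) = 0.0013/(47.4×6.5) = 4.219×10^-6 K/W
R_cellular glass = L/(kA) = 0.14/(0.0425×6.5) = 0.5068 K/W
R_outer film = 1/(h_o·A) = 1/(24.8×6.5) = 0.006203 K/W
R_total = 0.513 K/W
Q = ΔT / R_total = 456 / 0.513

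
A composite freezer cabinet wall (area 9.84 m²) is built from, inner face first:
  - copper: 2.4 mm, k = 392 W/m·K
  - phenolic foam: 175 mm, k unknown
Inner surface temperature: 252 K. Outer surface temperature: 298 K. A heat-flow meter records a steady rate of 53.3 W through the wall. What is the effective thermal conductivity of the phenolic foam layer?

Using the resistance-network approach (series):
R_copper = L/(kA) = 0.0024/(392×9.84) = 6.222×10^-7 K/W
Sum of known resistances R_other = 6.222×10^-7 K/W
Total R = ΔT/Q = 46/53.3 = 0.863 K/W
R_phenolic foam = R_total − R_other = 0.863 K/W
k = L/(R·A) = 0.175/(0.863×9.84)

k ≈ 0.0206 W/(m·K)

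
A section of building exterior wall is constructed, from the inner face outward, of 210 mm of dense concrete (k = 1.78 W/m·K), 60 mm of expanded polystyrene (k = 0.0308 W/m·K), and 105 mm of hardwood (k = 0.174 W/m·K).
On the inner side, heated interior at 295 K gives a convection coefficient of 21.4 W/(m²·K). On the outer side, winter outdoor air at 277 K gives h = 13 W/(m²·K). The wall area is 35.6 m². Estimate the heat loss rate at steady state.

Thermal resistances in series:
R_inner film = 1/(h_i·A) = 1/(21.4×35.6) = 0.001313 K/W
R_dense concrete = L/(kA) = 0.21/(1.78×35.6) = 0.003314 K/W
R_expanded polystyrene = L/(kA) = 0.06/(0.0308×35.6) = 0.05472 K/W
R_hardwood = L/(kA) = 0.105/(0.174×35.6) = 0.01695 K/W
R_outer film = 1/(h_o·A) = 1/(13×35.6) = 0.002161 K/W
R_total = 0.07846 K/W
Q = ΔT / R_total = 18 / 0.07846

Q ≈ 229 W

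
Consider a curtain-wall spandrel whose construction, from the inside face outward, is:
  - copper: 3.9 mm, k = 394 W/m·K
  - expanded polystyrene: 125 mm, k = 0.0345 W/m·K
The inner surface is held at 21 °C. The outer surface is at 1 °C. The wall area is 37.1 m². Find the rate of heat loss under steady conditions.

Thermal resistances in series:
R_copper = L/(kA) = 0.0039/(394×37.1) = 2.668×10^-7 K/W
R_expanded polystyrene = L/(kA) = 0.125/(0.0345×37.1) = 0.09766 K/W
R_total = 0.09766 K/W
Q = ΔT / R_total = 20 / 0.09766

Q ≈ 205 W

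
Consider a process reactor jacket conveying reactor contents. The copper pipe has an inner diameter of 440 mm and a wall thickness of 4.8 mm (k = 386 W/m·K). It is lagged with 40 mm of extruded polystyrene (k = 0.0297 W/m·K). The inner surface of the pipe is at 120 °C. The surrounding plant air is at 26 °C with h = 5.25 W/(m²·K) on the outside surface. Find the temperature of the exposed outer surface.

For a radial system each layer contributes R = ln(r_out/r_in)/(2πkL); films add R = 1/(hA).
R_copper pipe wall = ln(224.8/220)/(2π×386×1) = 8.899×10^-6 K/W
R_extruded polystyrene = ln(264.8/224.8)/(2π×0.0297×1) = 0.8776 K/W
R_outer film = 1/(h_o·2πr_oL) = 1/(5.25×2π×0.2648×1) = 0.1145 K/W
R_total = 0.9921 K/W
Q = ΔT/R_total = 94/0.9921
Q = 94.8 W/m
T_interface = T_inner − Q·ΣR(inner→interface) = 120 − 94.8×0.8776

T ≈ 36.8 °C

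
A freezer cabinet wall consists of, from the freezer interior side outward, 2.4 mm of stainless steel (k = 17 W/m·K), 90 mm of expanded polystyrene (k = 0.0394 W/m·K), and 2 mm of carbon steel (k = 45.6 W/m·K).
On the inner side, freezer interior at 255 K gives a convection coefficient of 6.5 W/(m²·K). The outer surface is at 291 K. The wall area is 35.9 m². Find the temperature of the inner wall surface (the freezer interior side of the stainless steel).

Series thermal resistances:
R_inner film = 1/(h_i·A) = 1/(6.5×35.9) = 0.004285 K/W
R_stainless steel = L/(kA) = 0.0024/(17×35.9) = 3.932×10^-6 K/W
R_expanded polystyrene = L/(kA) = 0.09/(0.0394×35.9) = 0.06363 K/W
R_carbon steel = L/(kA) = 0.002/(45.6×35.9) = 1.222×10^-6 K/W
R_total = 0.06792 K/W;  Q = ΔT/R_total = 36/0.06792 = 530 W
T_interface = T_inner + Q·ΣR(inner→interface) = 255 + 530×0.004285

T ≈ 257 K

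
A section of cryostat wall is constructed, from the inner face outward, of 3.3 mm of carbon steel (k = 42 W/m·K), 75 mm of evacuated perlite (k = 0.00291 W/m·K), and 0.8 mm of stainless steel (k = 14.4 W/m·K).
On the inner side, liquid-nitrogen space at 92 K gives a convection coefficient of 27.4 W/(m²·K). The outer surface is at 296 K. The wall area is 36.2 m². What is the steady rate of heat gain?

Using the resistance-network approach (series):
R_inner film = 1/(h_i·A) = 1/(27.4×36.2) = 0.001008 K/W
R_carbon steel = L/(kA) = 0.0033/(42×36.2) = 2.17×10^-6 K/W
R_evacuated perlite = L/(kA) = 0.075/(0.00291×36.2) = 0.712 K/W
R_stainless steel = L/(kA) = 0.0008/(14.4×36.2) = 1.535×10^-6 K/W
R_total = 0.713 K/W
Q = ΔT / R_total = 204 / 0.713

Q ≈ 286 W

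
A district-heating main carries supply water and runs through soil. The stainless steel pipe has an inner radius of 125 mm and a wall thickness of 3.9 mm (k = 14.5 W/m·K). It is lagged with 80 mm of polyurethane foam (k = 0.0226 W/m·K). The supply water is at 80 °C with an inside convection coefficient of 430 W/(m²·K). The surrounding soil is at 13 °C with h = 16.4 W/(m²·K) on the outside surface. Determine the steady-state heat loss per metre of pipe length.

Treating each annulus and film as a series resistance:
R_inner film = 1/(h_i·2πr₁L) = 1/(430×2π×0.125×1) = 0.002961 K/W
R_stainless steel pipe wall = ln(128.9/125)/(2π×14.5×1) = 3.372×10^-4 K/W
R_polyurethane foam = ln(208.9/128.9)/(2π×0.0226×1) = 3.4 K/W
R_outer film = 1/(h_o·2πr_oL) = 1/(16.4×2π×0.2089×1) = 0.04646 K/W
R_total = 3.45 K/W
Q = ΔT/R_total = 67/3.45

q′ ≈ 19.4 W/m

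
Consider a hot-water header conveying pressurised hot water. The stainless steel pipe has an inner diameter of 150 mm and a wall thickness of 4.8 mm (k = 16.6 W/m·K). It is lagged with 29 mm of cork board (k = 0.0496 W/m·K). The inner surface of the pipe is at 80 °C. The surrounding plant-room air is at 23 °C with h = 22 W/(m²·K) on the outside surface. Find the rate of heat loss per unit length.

Per-layer cylindrical resistances, series-summed:
R_stainless steel pipe wall = ln(79.8/75)/(2π×16.6×1) = 5.948×10^-4 K/W
R_cork board = ln(108.8/79.8)/(2π×0.0496×1) = 0.9947 K/W
R_outer film = 1/(h_o·2πr_oL) = 1/(22×2π×0.1088×1) = 0.06649 K/W
R_total = 1.062 K/W
Q = ΔT/R_total = 57/1.062

q′ ≈ 53.7 W/m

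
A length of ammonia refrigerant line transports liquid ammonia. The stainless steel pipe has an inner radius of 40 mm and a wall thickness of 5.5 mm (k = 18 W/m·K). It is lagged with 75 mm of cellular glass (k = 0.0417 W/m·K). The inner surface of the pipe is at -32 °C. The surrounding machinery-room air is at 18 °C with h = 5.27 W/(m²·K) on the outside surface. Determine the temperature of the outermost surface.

For a radial system each layer contributes R = ln(r_out/r_in)/(2πkL); films add R = 1/(hA).
R_stainless steel pipe wall = ln(45.5/40)/(2π×18×1) = 0.001139 K/W
R_cellular glass = ln(120.5/45.5)/(2π×0.0417×1) = 3.717 K/W
R_outer film = 1/(h_o·2πr_oL) = 1/(5.27×2π×0.1205×1) = 0.2506 K/W
R_total = 3.969 K/W
Q = ΔT/R_total = 50/3.969
Q = 12.6 W/m
T_interface = T_inner + Q·ΣR(inner→interface) = -32 + 12.6×3.718

T ≈ 14.8 °C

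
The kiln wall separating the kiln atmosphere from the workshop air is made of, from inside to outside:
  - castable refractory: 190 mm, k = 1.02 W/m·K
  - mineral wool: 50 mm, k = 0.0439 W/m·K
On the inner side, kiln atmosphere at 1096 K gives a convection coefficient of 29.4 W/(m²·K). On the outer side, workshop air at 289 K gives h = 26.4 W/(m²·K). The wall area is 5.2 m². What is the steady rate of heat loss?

Q ≈ 3000 W

Treating each layer as a thermal resistance in series:
R_inner film = 1/(h_i·A) = 1/(29.4×5.2) = 0.006541 K/W
R_castable refractory = L/(kA) = 0.19/(1.02×5.2) = 0.03582 K/W
R_mineral wool = L/(kA) = 0.05/(0.0439×5.2) = 0.219 K/W
R_outer film = 1/(h_o·A) = 1/(26.4×5.2) = 0.007284 K/W
R_total = 0.2687 K/W
Q = ΔT / R_total = 807 / 0.2687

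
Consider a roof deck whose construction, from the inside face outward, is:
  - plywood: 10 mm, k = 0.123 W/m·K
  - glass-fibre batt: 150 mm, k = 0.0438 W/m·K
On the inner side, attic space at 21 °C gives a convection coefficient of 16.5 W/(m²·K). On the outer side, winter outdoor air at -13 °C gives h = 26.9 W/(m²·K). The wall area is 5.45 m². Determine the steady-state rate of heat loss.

Q ≈ 51.4 W

Treating each layer as a thermal resistance in series:
R_inner film = 1/(h_i·A) = 1/(16.5×5.45) = 0.01112 K/W
R_plywood = L/(kA) = 0.01/(0.123×5.45) = 0.01492 K/W
R_glass-fibre batt = L/(kA) = 0.15/(0.0438×5.45) = 0.6284 K/W
R_outer film = 1/(h_o·A) = 1/(26.9×5.45) = 0.006821 K/W
R_total = 0.6612 K/W
Q = ΔT / R_total = 34 / 0.6612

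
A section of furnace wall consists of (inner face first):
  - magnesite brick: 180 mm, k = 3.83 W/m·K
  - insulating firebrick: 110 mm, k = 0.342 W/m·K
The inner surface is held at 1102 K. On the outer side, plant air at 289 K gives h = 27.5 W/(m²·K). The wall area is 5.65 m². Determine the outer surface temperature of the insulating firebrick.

Using the resistance-network approach (series):
R_magnesite brick = L/(kA) = 0.18/(3.83×5.65) = 0.008318 K/W
R_insulating firebrick = L/(kA) = 0.11/(0.342×5.65) = 0.05693 K/W
R_outer film = 1/(h_o·A) = 1/(27.5×5.65) = 0.006436 K/W
R_total = 0.07168 K/W;  Q = ΔT/R_total = 813/0.07168 = 11340 W
T_interface = T_inner − Q·ΣR(inner→interface) = 1102 − 11300×0.06525

T ≈ 362 K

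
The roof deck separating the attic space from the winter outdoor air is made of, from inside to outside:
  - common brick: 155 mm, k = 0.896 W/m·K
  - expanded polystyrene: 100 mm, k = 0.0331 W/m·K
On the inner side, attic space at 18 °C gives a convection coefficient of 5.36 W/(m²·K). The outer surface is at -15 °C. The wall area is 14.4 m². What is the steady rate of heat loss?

Thermal resistances in series:
R_inner film = 1/(h_i·A) = 1/(5.36×14.4) = 0.01296 K/W
R_common brick = L/(kA) = 0.155/(0.896×14.4) = 0.01201 K/W
R_expanded polystyrene = L/(kA) = 0.1/(0.0331×14.4) = 0.2098 K/W
R_total = 0.2348 K/W
Q = ΔT / R_total = 33 / 0.2348

Q ≈ 141 W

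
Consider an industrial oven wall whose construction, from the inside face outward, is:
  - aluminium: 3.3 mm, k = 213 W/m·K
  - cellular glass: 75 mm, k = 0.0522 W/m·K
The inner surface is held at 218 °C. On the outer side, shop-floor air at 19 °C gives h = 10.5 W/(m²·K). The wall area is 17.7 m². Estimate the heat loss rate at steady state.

Using the resistance-network approach (series):
R_aluminium = L/(kA) = 0.0033/(213×17.7) = 8.753×10^-7 K/W
R_cellular glass = L/(kA) = 0.075/(0.0522×17.7) = 0.08117 K/W
R_outer film = 1/(h_o·A) = 1/(10.5×17.7) = 0.005381 K/W
R_total = 0.08656 K/W
Q = ΔT / R_total = 199 / 0.08656

Q ≈ 2300 W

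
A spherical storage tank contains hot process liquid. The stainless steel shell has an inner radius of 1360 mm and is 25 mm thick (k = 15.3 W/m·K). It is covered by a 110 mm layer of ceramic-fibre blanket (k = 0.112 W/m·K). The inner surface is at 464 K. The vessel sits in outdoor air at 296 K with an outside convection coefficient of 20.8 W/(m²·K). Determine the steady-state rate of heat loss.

Q ≈ 4250 W

Radial (spherical) resistances in series:
R_stainless steel shell = (1/1.36 − 1/1.385)/(4π×15.3) = 6.903×10^-5 K/W
R_ceramic-fibre blanket = (1/1.385 − 1/1.495)/(4π×0.112) = 0.03775 K/W
R_outer film = 1/(h·4πr_o²) = 1/(20.8×4π×1.495²) = 0.001712 K/W
R_total = 0.03953 K/W
Q = ΔT/R_total = 168/0.03953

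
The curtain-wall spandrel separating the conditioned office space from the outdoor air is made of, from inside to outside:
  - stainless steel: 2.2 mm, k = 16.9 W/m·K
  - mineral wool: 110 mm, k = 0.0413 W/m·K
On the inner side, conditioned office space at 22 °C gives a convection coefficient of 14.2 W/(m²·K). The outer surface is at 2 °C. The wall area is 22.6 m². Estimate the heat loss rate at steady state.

Series thermal resistances:
R_inner film = 1/(h_i·A) = 1/(14.2×22.6) = 0.003116 K/W
R_stainless steel = L/(kA) = 0.0022/(16.9×22.6) = 5.76×10^-6 K/W
R_mineral wool = L/(kA) = 0.11/(0.0413×22.6) = 0.1179 K/W
R_total = 0.121 K/W
Q = ΔT / R_total = 20 / 0.121

Q ≈ 165 W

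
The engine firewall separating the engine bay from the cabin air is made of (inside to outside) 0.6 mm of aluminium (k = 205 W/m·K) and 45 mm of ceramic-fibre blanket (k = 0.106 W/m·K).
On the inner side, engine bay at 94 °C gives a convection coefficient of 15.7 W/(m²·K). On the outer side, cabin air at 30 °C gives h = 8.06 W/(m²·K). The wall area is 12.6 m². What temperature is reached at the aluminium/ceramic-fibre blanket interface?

T ≈ 87.3 °C

Thermal resistances in series:
R_inner film = 1/(h_i·A) = 1/(15.7×12.6) = 0.005055 K/W
R_aluminium = L/(kA) = 0.0006/(205×12.6) = 2.323×10^-7 K/W
R_ceramic-fibre blanket = L/(kA) = 0.045/(0.106×12.6) = 0.03369 K/W
R_outer film = 1/(h_o·A) = 1/(8.06×12.6) = 0.009847 K/W
R_total = 0.04859 K/W;  Q = ΔT/R_total = 64/0.04859 = 1317 W
T_interface = T_inner − Q·ΣR(inner→interface) = 94 − 1320×0.005055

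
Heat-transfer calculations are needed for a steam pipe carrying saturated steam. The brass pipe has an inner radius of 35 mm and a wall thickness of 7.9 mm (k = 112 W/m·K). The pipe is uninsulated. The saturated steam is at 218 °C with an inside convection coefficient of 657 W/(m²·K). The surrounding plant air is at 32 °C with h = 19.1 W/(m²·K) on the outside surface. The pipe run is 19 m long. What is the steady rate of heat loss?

Q ≈ 17500 W

For a radial system each layer contributes R = ln(r_out/r_in)/(2πkL); films add R = 1/(hA).
R_inner film = 1/(h_i·2πr₁L) = 1/(657×2π×0.035×19) = 3.643×10^-4 K/W
R_brass pipe wall = ln(42.9/35)/(2π×112×19) = 1.522×10^-5 K/W
R_outer film = 1/(h_o·2πr_oL) = 1/(19.1×2π×0.0429×19) = 0.01022 K/W
R_total = 0.0106 K/W
Q = ΔT/R_total = 186/0.0106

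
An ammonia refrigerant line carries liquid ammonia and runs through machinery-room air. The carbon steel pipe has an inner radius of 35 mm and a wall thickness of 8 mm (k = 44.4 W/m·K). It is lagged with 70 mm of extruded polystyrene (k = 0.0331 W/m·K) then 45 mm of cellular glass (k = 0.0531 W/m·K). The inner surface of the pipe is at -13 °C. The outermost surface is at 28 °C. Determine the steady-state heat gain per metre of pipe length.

Radial resistances (cylindrical: R_cond = ln(r_o/r_i)/(2πkL), R_conv = 1/(h·2πrL)):
R_carbon steel pipe wall = ln(43/35)/(2π×44.4×1) = 7.379×10^-4 K/W
R_extruded polystyrene = ln(113/43)/(2π×0.0331×1) = 4.646 K/W
R_cellular glass = ln(158/113)/(2π×0.0531×1) = 1.005 K/W
R_total = 5.651 K/W
Q = ΔT/R_total = 41/5.651

q′ ≈ 7.26 W/m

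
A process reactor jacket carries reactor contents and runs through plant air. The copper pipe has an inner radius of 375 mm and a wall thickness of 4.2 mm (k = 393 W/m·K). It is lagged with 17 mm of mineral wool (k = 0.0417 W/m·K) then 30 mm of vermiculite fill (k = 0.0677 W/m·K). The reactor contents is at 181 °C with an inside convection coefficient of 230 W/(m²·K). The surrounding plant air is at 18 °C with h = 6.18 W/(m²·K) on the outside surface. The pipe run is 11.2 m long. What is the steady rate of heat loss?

Q ≈ 4550 W

Treating each annulus and film as a series resistance:
R_inner film = 1/(h_i·2πr₁L) = 1/(230×2π×0.375×11.2) = 1.648×10^-4 K/W
R_copper pipe wall = ln(379.2/375)/(2π×393×11.2) = 4.027×10^-7 K/W
R_mineral wool = ln(396.2/379.2)/(2π×0.0417×11.2) = 0.01494 K/W
R_vermiculite fill = ln(426.2/396.2)/(2π×0.0677×11.2) = 0.01532 K/W
R_outer film = 1/(h_o·2πr_oL) = 1/(6.18×2π×0.4262×11.2) = 0.005395 K/W
R_total = 0.03583 K/W
Q = ΔT/R_total = 163/0.03583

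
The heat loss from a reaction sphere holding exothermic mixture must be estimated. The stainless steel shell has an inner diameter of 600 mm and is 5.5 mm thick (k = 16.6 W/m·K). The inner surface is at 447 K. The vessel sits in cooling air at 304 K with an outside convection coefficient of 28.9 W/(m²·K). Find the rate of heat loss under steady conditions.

Q ≈ 4800 W

For a spherical shell R = (1/r₁ − 1/r₂)/(4πk); film R = 1/(h·4πr²). In series:
R_stainless steel shell = (1/0.3 − 1/0.3055)/(4π×16.6) = 2.877×10^-4 K/W
R_outer film = 1/(h·4πr_o²) = 1/(28.9×4π×0.3055²) = 0.0295 K/W
R_total = 0.02979 K/W
Q = ΔT/R_total = 143/0.02979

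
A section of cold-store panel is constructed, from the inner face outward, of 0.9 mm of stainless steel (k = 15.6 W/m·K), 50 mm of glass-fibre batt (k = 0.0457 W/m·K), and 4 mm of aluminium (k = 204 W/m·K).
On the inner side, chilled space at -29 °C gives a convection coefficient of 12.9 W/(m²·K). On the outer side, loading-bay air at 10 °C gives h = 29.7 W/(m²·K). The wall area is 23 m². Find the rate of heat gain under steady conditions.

Q ≈ 744 W

Using the resistance-network approach (series):
R_inner film = 1/(h_i·A) = 1/(12.9×23) = 0.00337 K/W
R_stainless steel = L/(kA) = 0.0009/(15.6×23) = 2.508×10^-6 K/W
R_glass-fibre batt = L/(kA) = 0.05/(0.0457×23) = 0.04757 K/W
R_aluminium = L/(kA) = 0.004/(204×23) = 8.525×10^-7 K/W
R_outer film = 1/(h_o·A) = 1/(29.7×23) = 0.001464 K/W
R_total = 0.05241 K/W
Q = ΔT / R_total = 39 / 0.05241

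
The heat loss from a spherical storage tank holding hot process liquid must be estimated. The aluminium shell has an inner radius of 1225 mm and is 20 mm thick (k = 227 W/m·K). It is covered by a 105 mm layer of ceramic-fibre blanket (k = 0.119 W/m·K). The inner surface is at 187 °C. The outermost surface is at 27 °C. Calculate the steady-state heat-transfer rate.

For a spherical shell R = (1/r₁ − 1/r₂)/(4πk); film R = 1/(h·4πr²). In series:
R_aluminium shell = (1/1.225 − 1/1.245)/(4π×227) = 4.597×10^-6 K/W
R_ceramic-fibre blanket = (1/1.245 − 1/1.35)/(4π×0.119) = 0.04178 K/W
R_total = 0.04178 K/W
Q = ΔT/R_total = 160/0.04178

Q ≈ 3830 W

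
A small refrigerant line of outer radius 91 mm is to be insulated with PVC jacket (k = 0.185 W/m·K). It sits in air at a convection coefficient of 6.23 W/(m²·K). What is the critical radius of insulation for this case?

For a cylinder r_cr = k/h = 0.185/6.23
r_cr = 29.7 mm; since the bare radius (91 mm) is above r_cr, any added insulation will reduce heat loss.

r_cr ≈ 29.7 mm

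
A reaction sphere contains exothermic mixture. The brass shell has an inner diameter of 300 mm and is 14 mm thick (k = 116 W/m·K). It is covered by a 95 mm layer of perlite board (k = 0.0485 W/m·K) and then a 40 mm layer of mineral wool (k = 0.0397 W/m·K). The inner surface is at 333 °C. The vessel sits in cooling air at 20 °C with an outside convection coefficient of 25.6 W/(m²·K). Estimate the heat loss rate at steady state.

Q ≈ 66 W

Each spherical layer contributes R = (1/r_i − 1/r_o)/(4πk):
R_brass shell = (1/0.15 − 1/0.164)/(4π×116) = 3.904×10^-4 K/W
R_perlite board = (1/0.164 − 1/0.259)/(4π×0.0485) = 3.67 K/W
R_mineral wool = (1/0.259 − 1/0.299)/(4π×0.0397) = 1.035 K/W
R_outer film = 1/(h·4πr_o²) = 1/(25.6×4π×0.299²) = 0.03477 K/W
R_total = 4.74 K/W
Q = ΔT/R_total = 313/4.74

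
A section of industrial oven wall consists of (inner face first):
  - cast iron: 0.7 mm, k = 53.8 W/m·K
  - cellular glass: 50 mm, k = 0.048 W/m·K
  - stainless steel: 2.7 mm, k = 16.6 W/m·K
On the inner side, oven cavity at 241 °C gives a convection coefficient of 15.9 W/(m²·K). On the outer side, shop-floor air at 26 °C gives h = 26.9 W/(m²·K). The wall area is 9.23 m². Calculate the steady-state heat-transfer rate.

Q ≈ 1740 W

Treating each layer as a thermal resistance in series:
R_inner film = 1/(h_i·A) = 1/(15.9×9.23) = 0.006814 K/W
R_cast iron = L/(kA) = 0.0007/(53.8×9.23) = 1.41×10^-6 K/W
R_cellular glass = L/(kA) = 0.05/(0.048×9.23) = 0.1129 K/W
R_stainless steel = L/(kA) = 0.0027/(16.6×9.23) = 1.762×10^-5 K/W
R_outer film = 1/(h_o·A) = 1/(26.9×9.23) = 0.004028 K/W
R_total = 0.1237 K/W
Q = ΔT / R_total = 215 / 0.1237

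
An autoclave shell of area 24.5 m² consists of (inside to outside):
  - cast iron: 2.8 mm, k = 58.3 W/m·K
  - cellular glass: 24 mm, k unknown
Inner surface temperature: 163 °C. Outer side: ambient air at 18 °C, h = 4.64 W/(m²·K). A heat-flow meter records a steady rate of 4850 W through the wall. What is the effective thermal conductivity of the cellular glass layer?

k ≈ 0.0464 W/(m·K)

Using the resistance-network approach (series):
R_cast iron = L/(kA) = 0.0028/(58.3×24.5) = 1.96×10^-6 K/W
R_outer film = 1/(h_o·A) = 1/(4.64×24.5) = 0.008797 K/W
Sum of known resistances R_other = 0.008799 K/W
Total R = ΔT/Q = 145/4850 = 0.0299 K/W
R_cellular glass = R_total − R_other = 0.0211 K/W
k = L/(R·A) = 0.024/(0.0211×24.5)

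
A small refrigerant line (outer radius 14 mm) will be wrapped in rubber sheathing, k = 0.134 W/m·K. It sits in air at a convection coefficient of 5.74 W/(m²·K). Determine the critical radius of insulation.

For a cylinder r_cr = k/h = 0.134/5.74
r_cr = 23.3 mm; since the bare radius (14 mm) is below r_cr, adding a thin layer of insulation will *increase* heat loss.

r_cr ≈ 23.3 mm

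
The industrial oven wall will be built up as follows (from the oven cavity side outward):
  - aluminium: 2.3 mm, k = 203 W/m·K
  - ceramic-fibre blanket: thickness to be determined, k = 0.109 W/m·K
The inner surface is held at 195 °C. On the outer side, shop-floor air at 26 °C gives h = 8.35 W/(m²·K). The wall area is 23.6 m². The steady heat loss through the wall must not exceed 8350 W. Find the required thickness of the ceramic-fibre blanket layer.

L ≈ 39 mm

Thermal resistances in series:
R_aluminium = L/(kA) = 0.0023/(203×23.6) = 4.801×10^-7 K/W
R_outer film = 1/(h_o·A) = 1/(8.35×23.6) = 0.005075 K/W
Sum of the known resistances R_other = 0.005075 K/W
Required total resistance R_tot = ΔT/Q_allow = 169/8350 = 0.02024 K/W
R_ceramic-fibre blanket = R_tot − R_other = 0.01516 K/W
L = R·k·A = 0.01516×0.109×23.6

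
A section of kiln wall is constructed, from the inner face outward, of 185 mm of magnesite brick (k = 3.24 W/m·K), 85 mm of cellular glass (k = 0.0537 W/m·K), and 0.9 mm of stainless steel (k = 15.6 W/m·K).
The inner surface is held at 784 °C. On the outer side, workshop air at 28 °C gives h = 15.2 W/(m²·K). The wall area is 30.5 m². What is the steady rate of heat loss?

Q ≈ 13500 W

Series thermal resistances:
R_magnesite brick = L/(kA) = 0.185/(3.24×30.5) = 0.001872 K/W
R_cellular glass = L/(kA) = 0.085/(0.0537×30.5) = 0.0519 K/W
R_stainless steel = L/(kA) = 0.0009/(15.6×30.5) = 1.892×10^-6 K/W
R_outer film = 1/(h_o·A) = 1/(15.2×30.5) = 0.002157 K/W
R_total = 0.05593 K/W
Q = ΔT / R_total = 756 / 0.05593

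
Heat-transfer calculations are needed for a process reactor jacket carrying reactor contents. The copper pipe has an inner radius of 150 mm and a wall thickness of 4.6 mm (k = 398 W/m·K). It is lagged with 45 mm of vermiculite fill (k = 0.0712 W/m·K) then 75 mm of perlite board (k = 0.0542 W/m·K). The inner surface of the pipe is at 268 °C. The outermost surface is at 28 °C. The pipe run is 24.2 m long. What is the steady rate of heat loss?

Q ≈ 3850 W

Cylindrical conduction, so R = ln(r₂/r₁)/(2πkL) per layer, in series:
R_copper pipe wall = ln(154.6/150)/(2π×398×24.2) = 4.991×10^-7 K/W
R_vermiculite fill = ln(199.6/154.6)/(2π×0.0712×24.2) = 0.0236 K/W
R_perlite board = ln(274.6/199.6)/(2π×0.0542×24.2) = 0.03871 K/W
R_total = 0.06231 K/W
Q = ΔT/R_total = 240/0.06231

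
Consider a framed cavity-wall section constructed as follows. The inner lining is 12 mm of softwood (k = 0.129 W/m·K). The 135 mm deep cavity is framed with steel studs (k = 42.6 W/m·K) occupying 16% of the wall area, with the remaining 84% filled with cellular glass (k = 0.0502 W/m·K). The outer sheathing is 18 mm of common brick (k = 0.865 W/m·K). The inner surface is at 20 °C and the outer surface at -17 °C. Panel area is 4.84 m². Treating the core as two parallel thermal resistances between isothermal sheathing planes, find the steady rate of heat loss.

Q ≈ 1340 W

Sheathing layers in series; stud and cavity paths in parallel between them.
R_inner = 0.012/(0.129×4.84) = 0.01922 K/W
R_stud  = 0.135/(42.6×0.16×4.84) = 0.004092 K/W
R_cav   = 0.135/(0.0502×0.84×4.84) = 0.6615 K/W
1/R_core = 1/R_stud + 1/R_cav → R_core = 0.004067 K/W
R_outer = 0.018/(0.865×4.84) = 0.004299 K/W
R_total = 0.02759 K/W
Q = ΔT/R_total = 37/0.02759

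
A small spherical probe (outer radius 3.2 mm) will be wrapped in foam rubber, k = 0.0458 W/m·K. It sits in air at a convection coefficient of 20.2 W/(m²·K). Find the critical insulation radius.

r_cr ≈ 4.53 mm

For a sphere r_cr = 2k/h = 2×0.0458/20.2
r_cr = 4.53 mm; since the bare radius (3.2 mm) is below r_cr, adding a thin layer of insulation will *increase* heat loss.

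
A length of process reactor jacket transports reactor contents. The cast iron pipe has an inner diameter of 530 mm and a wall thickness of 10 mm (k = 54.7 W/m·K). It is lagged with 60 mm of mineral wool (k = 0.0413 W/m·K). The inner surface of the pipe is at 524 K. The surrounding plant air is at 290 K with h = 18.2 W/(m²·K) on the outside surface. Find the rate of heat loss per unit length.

Per-layer cylindrical resistances, series-summed:
R_cast iron pipe wall = ln(275/265)/(2π×54.7×1) = 1.078×10^-4 K/W
R_mineral wool = ln(335/275)/(2π×0.0413×1) = 0.7606 K/W
R_outer film = 1/(h_o·2πr_oL) = 1/(18.2×2π×0.335×1) = 0.0261 K/W
R_total = 0.7868 K/W
Q = ΔT/R_total = 234/0.7868

q′ ≈ 297 W/m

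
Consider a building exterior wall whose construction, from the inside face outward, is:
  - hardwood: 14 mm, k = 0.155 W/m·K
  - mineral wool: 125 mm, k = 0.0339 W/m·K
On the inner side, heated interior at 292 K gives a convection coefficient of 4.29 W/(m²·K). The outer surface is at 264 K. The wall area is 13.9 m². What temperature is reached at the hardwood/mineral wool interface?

Thermal resistances in series:
R_inner film = 1/(h_i·A) = 1/(4.29×13.9) = 0.01677 K/W
R_hardwood = L/(kA) = 0.014/(0.155×13.9) = 0.006498 K/W
R_mineral wool = L/(kA) = 0.125/(0.0339×13.9) = 0.2653 K/W
R_total = 0.2885 K/W;  Q = ΔT/R_total = 28/0.2885 = 97.04 W
T_interface = T_inner − Q·ΣR(inner→interface) = 292 − 97×0.02327

T ≈ 290 K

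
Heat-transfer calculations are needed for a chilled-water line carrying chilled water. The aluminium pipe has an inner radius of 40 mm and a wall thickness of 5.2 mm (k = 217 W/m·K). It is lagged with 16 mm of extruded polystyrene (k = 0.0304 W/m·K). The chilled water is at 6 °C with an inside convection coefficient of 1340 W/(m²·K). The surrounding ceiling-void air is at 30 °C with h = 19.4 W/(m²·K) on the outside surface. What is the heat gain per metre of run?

q′ ≈ 13.9 W/m

Radial resistances (cylindrical: R_cond = ln(r_o/r_i)/(2πkL), R_conv = 1/(h·2πrL)):
R_inner film = 1/(h_i·2πr₁L) = 1/(1340×2π×0.04×1) = 0.002969 K/W
R_aluminium pipe wall = ln(45.2/40)/(2π×217×1) = 8.964×10^-5 K/W
R_extruded polystyrene = ln(61.2/45.2)/(2π×0.0304×1) = 1.587 K/W
R_outer film = 1/(h_o·2πr_oL) = 1/(19.4×2π×0.0612×1) = 0.1341 K/W
R_total = 1.724 K/W
Q = ΔT/R_total = 24/1.724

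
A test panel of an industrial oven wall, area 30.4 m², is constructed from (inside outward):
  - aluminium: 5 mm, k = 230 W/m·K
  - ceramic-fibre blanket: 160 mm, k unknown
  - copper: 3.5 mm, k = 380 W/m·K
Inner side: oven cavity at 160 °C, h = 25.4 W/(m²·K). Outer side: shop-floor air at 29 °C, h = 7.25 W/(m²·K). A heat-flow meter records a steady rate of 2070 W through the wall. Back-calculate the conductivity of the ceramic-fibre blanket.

Thermal resistances in series:
R_inner film = 1/(h_i·A) = 1/(25.4×30.4) = 0.001295 K/W
R_aluminium = L/(kA) = 0.005/(230×30.4) = 7.151×10^-7 K/W
R_copper = L/(kA) = 0.0035/(380×30.4) = 3.03×10^-7 K/W
R_outer film = 1/(h_o·A) = 1/(7.25×30.4) = 0.004537 K/W
Sum of known resistances R_other = 0.005833 K/W
Total R = ΔT/Q = 131/2070 = 0.06329 K/W
R_ceramic-fibre blanket = R_total − R_other = 0.05745 K/W
k = L/(R·A) = 0.16/(0.05745×30.4)

k ≈ 0.0916 W/(m·K)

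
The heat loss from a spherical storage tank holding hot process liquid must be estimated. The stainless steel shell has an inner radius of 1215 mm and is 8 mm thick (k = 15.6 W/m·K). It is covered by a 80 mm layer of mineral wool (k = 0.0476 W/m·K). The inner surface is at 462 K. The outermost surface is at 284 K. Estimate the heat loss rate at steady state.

For a spherical shell R = (1/r₁ − 1/r₂)/(4πk); film R = 1/(h·4πr²). In series:
R_stainless steel shell = (1/1.215 − 1/1.223)/(4π×15.6) = 2.746×10^-5 K/W
R_mineral wool = (1/1.223 − 1/1.303)/(4π×0.0476) = 0.08393 K/W
R_total = 0.08395 K/W
Q = ΔT/R_total = 178/0.08395

Q ≈ 2120 W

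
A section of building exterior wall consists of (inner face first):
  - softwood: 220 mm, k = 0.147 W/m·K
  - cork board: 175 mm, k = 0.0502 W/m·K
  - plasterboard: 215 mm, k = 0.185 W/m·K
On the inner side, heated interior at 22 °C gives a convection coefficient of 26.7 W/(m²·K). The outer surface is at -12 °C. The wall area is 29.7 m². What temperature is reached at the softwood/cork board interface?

Using the resistance-network approach (series):
R_inner film = 1/(h_i·A) = 1/(26.7×29.7) = 0.001261 K/W
R_softwood = L/(kA) = 0.22/(0.147×29.7) = 0.05039 K/W
R_cork board = L/(kA) = 0.175/(0.0502×29.7) = 0.1174 K/W
R_plasterboard = L/(kA) = 0.215/(0.185×29.7) = 0.03913 K/W
R_total = 0.2082 K/W;  Q = ΔT/R_total = 34/0.2082 = 163.3 W
T_interface = T_inner − Q·ΣR(inner→interface) = 22 − 163×0.05165

T ≈ 13.6 °C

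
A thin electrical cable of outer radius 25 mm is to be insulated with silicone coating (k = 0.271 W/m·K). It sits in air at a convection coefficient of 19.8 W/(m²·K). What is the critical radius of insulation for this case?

For a cylinder r_cr = k/h = 0.271/19.8
r_cr = 13.7 mm; since the bare radius (25 mm) is above r_cr, any added insulation will reduce heat loss.

r_cr ≈ 13.7 mm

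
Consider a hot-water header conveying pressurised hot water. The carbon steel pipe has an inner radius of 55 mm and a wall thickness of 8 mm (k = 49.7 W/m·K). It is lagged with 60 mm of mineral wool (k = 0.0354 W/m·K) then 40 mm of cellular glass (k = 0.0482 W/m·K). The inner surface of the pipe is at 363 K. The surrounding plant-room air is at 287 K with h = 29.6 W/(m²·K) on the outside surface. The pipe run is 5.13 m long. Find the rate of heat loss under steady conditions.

Cylindrical conduction, so R = ln(r₂/r₁)/(2πkL) per layer, in series:
R_carbon steel pipe wall = ln(63/55)/(2π×49.7×5.13) = 8.477×10^-5 K/W
R_mineral wool = ln(123/63)/(2π×0.0354×5.13) = 0.5864 K/W
R_cellular glass = ln(163/123)/(2π×0.0482×5.13) = 0.1812 K/W
R_outer film = 1/(h_o·2πr_oL) = 1/(29.6×2π×0.163×5.13) = 0.00643 K/W
R_total = 0.7741 K/W
Q = ΔT/R_total = 76/0.7741

Q ≈ 98.2 W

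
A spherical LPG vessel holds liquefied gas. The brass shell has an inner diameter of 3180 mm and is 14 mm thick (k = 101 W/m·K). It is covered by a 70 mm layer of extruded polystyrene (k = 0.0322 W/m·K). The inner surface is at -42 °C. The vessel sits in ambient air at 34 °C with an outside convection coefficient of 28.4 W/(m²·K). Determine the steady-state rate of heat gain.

Q ≈ 1160 W

Each spherical layer contributes R = (1/r_i − 1/r_o)/(4πk):
R_brass shell = (1/1.59 − 1/1.604)/(4π×101) = 4.325×10^-6 K/W
R_extruded polystyrene = (1/1.604 − 1/1.674)/(4π×0.0322) = 0.06443 K/W
R_outer film = 1/(h·4πr_o²) = 1/(28.4×4π×1.674²) = 9.999×10^-4 K/W
R_total = 0.06543 K/W
Q = ΔT/R_total = 76/0.06543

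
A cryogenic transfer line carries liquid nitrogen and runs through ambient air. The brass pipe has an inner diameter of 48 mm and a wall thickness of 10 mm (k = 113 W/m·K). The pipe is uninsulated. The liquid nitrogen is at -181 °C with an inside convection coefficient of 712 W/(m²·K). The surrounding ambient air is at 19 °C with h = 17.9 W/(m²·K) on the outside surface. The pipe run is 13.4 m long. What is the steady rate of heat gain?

Radial resistances (cylindrical: R_cond = ln(r_o/r_i)/(2πkL), R_conv = 1/(h·2πrL)):
R_inner film = 1/(h_i·2πr₁L) = 1/(712×2π×0.024×13.4) = 6.951×10^-4 K/W
R_brass pipe wall = ln(34/24)/(2π×113×13.4) = 3.661×10^-5 K/W
R_outer film = 1/(h_o·2πr_oL) = 1/(17.9×2π×0.034×13.4) = 0.01952 K/W
R_total = 0.02025 K/W
Q = ΔT/R_total = 200/0.02025

Q ≈ 9880 W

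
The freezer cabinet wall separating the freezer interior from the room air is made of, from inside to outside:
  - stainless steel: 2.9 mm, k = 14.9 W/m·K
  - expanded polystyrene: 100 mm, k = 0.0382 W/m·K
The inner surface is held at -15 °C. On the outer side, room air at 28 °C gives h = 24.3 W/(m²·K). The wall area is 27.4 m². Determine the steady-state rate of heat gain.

Q ≈ 443 W

Using the resistance-network approach (series):
R_stainless steel = L/(kA) = 0.0029/(14.9×27.4) = 7.103×10^-6 K/W
R_expanded polystyrene = L/(kA) = 0.1/(0.0382×27.4) = 0.09554 K/W
R_outer film = 1/(h_o·A) = 1/(24.3×27.4) = 0.001502 K/W
R_total = 0.09705 K/W
Q = ΔT / R_total = 43 / 0.09705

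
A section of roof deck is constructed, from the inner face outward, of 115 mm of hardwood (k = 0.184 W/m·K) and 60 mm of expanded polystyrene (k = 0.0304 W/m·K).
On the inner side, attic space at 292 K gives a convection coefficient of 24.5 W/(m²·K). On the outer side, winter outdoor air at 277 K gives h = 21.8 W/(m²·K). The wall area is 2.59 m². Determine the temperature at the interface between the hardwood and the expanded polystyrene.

T ≈ 288 K

Treating each layer as a thermal resistance in series:
R_inner film = 1/(h_i·A) = 1/(24.5×2.59) = 0.01576 K/W
R_hardwood = L/(kA) = 0.115/(0.184×2.59) = 0.2413 K/W
R_expanded polystyrene = L/(kA) = 0.06/(0.0304×2.59) = 0.762 K/W
R_outer film = 1/(h_o·A) = 1/(21.8×2.59) = 0.01771 K/W
R_total = 1.037 K/W;  Q = ΔT/R_total = 15/1.037 = 14.47 W
T_interface = T_inner − Q·ΣR(inner→interface) = 292 − 14.5×0.2571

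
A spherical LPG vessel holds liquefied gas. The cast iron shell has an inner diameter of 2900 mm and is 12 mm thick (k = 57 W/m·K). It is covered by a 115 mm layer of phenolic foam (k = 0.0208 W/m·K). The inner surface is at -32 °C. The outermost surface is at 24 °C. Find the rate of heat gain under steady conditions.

Radial (spherical) resistances in series:
R_cast iron shell = (1/1.45 − 1/1.462)/(4π×57) = 7.903×10^-6 K/W
R_phenolic foam = (1/1.462 − 1/1.577)/(4π×0.0208) = 0.1908 K/W
R_total = 0.1908 K/W
Q = ΔT/R_total = 56/0.1908

Q ≈ 293 W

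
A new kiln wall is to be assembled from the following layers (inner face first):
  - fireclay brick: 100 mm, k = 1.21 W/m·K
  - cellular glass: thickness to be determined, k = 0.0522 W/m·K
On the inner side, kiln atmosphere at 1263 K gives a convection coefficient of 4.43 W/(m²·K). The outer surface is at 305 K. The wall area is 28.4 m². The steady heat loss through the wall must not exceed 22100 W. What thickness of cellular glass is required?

L ≈ 48.2 mm

Model the wall as resistances in series:
R_inner film = 1/(h_i·A) = 1/(4.43×28.4) = 0.007948 K/W
R_fireclay brick = L/(kA) = 0.1/(1.21×28.4) = 0.00291 K/W
Sum of the known resistances R_other = 0.01086 K/W
Required total resistance R_tot = ΔT/Q_allow = 958/22100 = 0.04335 K/W
R_cellular glass = R_tot − R_other = 0.03249 K/W
L = R·k·A = 0.03249×0.0522×28.4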